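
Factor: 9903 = 3^1*3301^1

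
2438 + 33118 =35556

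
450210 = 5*90042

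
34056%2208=936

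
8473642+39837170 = 48310812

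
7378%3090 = 1198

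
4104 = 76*54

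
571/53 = 571/53 = 10.77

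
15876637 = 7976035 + 7900602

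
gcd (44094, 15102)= 6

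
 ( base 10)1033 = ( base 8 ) 2011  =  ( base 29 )16i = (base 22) 22L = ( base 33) VA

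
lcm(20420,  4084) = 20420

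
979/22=44+ 1/2 = 44.50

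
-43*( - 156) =6708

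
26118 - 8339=17779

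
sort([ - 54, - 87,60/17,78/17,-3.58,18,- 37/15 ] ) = [ - 87, - 54, - 3.58 ,- 37/15,60/17,78/17,18]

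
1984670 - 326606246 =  - 324621576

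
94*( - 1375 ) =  - 129250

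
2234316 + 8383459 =10617775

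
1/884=1/884= 0.00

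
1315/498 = 2 + 319/498 = 2.64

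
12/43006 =6/21503 = 0.00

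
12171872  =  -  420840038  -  -433011910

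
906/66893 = 6/443 = 0.01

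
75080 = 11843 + 63237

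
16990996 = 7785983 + 9205013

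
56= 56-0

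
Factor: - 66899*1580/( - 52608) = 2^( - 5 )*3^( - 1)*5^1*7^1*19^1*79^1*137^(-1 )* 503^1  =  26425105/13152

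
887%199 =91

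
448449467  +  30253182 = 478702649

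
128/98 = 64/49  =  1.31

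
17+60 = 77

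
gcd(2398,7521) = 109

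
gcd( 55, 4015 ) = 55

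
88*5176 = 455488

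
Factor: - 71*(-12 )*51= 2^2*3^2*17^1*71^1=43452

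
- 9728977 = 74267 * (-131)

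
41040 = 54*760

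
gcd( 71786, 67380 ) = 2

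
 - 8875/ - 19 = 467 + 2/19 = 467.11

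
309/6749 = 309/6749 = 0.05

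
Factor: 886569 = 3^1*31^1 * 9533^1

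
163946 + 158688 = 322634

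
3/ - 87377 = -3/87377 = - 0.00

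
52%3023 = 52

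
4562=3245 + 1317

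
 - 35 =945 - 980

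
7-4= 3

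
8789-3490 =5299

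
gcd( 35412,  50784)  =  12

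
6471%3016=439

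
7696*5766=44375136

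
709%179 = 172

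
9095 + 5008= 14103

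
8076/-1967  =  -8076/1967=-4.11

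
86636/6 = 43318/3 =14439.33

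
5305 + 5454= 10759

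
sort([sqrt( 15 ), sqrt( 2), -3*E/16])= [ - 3*E/16,sqrt( 2), sqrt(15) ]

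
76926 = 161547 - 84621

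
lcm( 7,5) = 35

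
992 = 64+928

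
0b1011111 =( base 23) 43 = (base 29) 38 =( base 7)164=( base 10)95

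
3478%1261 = 956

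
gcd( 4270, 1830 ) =610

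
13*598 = 7774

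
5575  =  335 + 5240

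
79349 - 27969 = 51380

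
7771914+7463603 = 15235517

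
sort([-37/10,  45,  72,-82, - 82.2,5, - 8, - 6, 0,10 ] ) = [-82.2, - 82, - 8, - 6,-37/10,  0,5 , 10, 45, 72]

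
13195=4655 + 8540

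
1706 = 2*853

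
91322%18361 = 17878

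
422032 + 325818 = 747850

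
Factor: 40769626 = 2^1*1723^1 * 11831^1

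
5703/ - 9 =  - 634 + 1/3  =  - 633.67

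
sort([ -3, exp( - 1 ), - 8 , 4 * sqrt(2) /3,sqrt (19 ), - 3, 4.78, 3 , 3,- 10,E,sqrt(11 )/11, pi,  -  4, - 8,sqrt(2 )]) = [ - 10, - 8, - 8, - 4, - 3, - 3,sqrt(11) /11 , exp( - 1 ),sqrt(2), 4*sqrt(2)/3, E,3, 3,  pi, sqrt( 19 ),4.78 ]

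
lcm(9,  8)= 72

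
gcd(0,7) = 7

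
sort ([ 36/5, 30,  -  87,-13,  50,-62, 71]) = [ - 87,  -  62, - 13, 36/5, 30, 50, 71]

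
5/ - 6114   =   - 5/6114 =-  0.00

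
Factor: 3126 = 2^1*3^1*521^1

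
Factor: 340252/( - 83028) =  - 209/51 = -  3^( - 1)*11^1*17^(-1 )*19^1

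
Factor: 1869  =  3^1*7^1*89^1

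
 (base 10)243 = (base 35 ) 6X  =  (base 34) 75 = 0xf3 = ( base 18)D9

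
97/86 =97/86= 1.13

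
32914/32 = 16457/16  =  1028.56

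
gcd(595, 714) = 119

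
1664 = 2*832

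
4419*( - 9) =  -39771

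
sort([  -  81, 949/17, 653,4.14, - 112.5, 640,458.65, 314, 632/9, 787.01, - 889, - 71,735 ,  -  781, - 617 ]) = [  -  889, - 781,-617, - 112.5, - 81 , - 71,4.14,  949/17, 632/9 , 314 , 458.65, 640,653, 735, 787.01]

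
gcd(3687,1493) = 1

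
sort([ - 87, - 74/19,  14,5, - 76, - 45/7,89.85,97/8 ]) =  [ - 87, - 76, - 45/7 , - 74/19,  5,97/8,14,89.85 ]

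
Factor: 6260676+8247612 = 14508288= 2^8*3^3*2099^1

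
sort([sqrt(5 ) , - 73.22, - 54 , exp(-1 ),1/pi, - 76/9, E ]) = [  -  73.22, - 54, - 76/9, 1/pi, exp( - 1), sqrt(5), E ] 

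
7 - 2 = 5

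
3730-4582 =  - 852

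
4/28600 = 1/7150 = 0.00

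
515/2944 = 515/2944 = 0.17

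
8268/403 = 636/31 = 20.52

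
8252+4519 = 12771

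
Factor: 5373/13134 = 2^ ( -1 )*3^2*11^( - 1) = 9/22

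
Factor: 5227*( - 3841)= - 23^1 * 167^1*5227^1 =- 20076907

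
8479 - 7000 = 1479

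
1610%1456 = 154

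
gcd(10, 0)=10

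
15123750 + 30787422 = 45911172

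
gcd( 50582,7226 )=7226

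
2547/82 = 2547/82 = 31.06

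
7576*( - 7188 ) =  - 54456288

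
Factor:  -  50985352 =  - 2^3 * 11^1*579379^1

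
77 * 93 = 7161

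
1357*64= 86848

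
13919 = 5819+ 8100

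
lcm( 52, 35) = 1820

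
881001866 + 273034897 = 1154036763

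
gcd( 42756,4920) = 12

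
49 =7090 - 7041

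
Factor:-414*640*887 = -235019520 = -2^8*3^2* 5^1*23^1*887^1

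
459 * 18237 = 8370783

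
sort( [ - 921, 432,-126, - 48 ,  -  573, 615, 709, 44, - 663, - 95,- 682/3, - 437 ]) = [- 921, - 663, - 573 , - 437,  -  682/3, - 126, - 95 , - 48, 44, 432, 615 , 709 ]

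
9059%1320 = 1139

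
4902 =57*86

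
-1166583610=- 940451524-226132086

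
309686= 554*559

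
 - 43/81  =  -1 + 38/81=- 0.53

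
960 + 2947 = 3907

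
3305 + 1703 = 5008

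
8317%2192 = 1741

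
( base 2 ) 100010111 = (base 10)279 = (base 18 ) f9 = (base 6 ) 1143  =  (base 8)427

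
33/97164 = 11/32388= 0.00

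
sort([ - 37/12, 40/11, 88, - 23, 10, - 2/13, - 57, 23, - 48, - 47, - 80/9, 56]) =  [-57, - 48, - 47,-23,-80/9, - 37/12,-2/13, 40/11,  10,  23,56,88 ] 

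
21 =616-595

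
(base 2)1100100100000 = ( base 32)690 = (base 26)9da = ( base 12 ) 3880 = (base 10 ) 6432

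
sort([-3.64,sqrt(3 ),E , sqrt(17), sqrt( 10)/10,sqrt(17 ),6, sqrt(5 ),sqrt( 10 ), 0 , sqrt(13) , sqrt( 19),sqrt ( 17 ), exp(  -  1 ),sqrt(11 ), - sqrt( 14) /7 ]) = [ - 3.64, - sqrt(14)/7 , 0,  sqrt(10 ) /10,  exp( - 1 ),sqrt(3 ),sqrt ( 5 ), E, sqrt(10 ), sqrt(11 ),sqrt(13 ),  sqrt( 17),sqrt ( 17 ),  sqrt(17 ), sqrt(19 ),6] 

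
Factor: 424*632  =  2^6 * 53^1*79^1  =  267968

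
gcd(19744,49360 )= 9872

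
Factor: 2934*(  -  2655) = - 7789770=- 2^1*3^4*5^1*59^1*163^1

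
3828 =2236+1592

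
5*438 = 2190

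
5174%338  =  104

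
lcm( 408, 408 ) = 408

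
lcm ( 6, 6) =6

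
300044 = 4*75011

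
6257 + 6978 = 13235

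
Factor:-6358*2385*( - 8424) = 127740103920  =  2^4*3^6*5^1*11^1*13^1*17^2 *53^1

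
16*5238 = 83808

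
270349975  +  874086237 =1144436212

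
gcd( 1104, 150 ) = 6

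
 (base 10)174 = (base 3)20110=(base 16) AE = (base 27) 6c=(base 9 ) 213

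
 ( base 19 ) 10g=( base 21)hk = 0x179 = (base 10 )377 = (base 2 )101111001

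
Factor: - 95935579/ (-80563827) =3^(-1)*19^1 * 29^ (-1) * 701^( - 1 )*1321^( - 1 )*5049241^1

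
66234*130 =8610420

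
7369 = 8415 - 1046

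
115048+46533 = 161581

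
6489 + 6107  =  12596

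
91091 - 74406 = 16685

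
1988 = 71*28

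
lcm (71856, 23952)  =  71856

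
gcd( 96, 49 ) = 1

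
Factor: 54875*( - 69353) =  - 3805745875 = -5^3 * 223^1 * 311^1  *439^1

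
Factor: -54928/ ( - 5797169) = 2^4 * 7^( - 1)*127^( - 1) * 3433^1*6521^ ( - 1) 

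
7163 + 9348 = 16511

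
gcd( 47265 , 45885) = 345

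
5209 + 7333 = 12542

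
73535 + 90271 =163806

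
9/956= 9/956= 0.01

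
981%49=1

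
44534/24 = 1855 + 7/12 = 1855.58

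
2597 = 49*53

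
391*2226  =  870366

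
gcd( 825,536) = 1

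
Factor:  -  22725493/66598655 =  - 5^( - 1)*7^1*911^( - 1)*14621^(-1) * 3246499^1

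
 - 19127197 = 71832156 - 90959353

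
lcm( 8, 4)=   8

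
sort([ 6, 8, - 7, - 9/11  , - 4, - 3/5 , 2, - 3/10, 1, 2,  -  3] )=[- 7, - 4, - 3, - 9/11, - 3/5, - 3/10,1, 2,2, 6, 8]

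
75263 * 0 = 0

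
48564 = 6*8094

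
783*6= 4698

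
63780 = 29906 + 33874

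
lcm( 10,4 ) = 20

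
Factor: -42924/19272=  -  49/22  =  - 2^(-1 ) * 7^2*11^(-1 )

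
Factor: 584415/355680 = 999/608= 2^( - 5) *3^3*19^( - 1 )*37^1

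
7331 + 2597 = 9928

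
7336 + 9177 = 16513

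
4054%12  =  10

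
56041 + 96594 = 152635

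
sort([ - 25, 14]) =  [- 25, 14]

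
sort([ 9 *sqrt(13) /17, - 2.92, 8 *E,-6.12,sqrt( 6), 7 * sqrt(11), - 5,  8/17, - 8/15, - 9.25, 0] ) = [ - 9.25, - 6.12, - 5, - 2.92, - 8/15,0, 8/17, 9*sqrt( 13) /17, sqrt ( 6), 8* E, 7 * sqrt( 11)]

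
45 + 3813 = 3858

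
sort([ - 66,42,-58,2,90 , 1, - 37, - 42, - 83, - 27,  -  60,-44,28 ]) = [  -  83,  -  66,-60,-58, - 44,-42, - 37,-27,1 , 2,28,42, 90]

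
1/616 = 1/616 = 0.00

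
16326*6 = 97956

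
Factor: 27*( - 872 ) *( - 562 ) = 2^4*3^3 * 109^1*281^1 = 13231728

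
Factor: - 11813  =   - 11813^1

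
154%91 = 63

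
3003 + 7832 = 10835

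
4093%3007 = 1086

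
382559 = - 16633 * ( - 23 ) 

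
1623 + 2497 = 4120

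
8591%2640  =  671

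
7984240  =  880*9073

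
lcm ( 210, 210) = 210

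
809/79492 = 809/79492 = 0.01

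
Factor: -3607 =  - 3607^1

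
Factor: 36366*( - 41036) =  - 2^3 * 3^1 * 11^1*19^1*29^1 *10259^1=-1492315176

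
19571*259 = 5068889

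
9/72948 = 3/24316  =  0.00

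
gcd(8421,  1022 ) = 7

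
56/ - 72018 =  - 1 + 35981/36009 = - 0.00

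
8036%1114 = 238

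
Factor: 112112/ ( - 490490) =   -  2^3 * 5^( - 1 )*7^ ( - 1) = - 8/35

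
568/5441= 568/5441= 0.10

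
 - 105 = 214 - 319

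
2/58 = 1/29 = 0.03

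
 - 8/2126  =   - 1 + 1059/1063  =  - 0.00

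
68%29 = 10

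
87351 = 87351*1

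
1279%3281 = 1279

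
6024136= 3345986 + 2678150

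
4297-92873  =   - 88576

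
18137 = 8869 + 9268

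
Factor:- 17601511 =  - 17^1*1035383^1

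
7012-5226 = 1786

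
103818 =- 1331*( - 78)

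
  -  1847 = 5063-6910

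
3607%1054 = 445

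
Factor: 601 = 601^1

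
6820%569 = 561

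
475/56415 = 95/11283 =0.01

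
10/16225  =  2/3245 = 0.00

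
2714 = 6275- 3561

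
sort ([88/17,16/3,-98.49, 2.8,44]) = [ - 98.49, 2.8,88/17,16/3, 44]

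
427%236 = 191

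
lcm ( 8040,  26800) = 80400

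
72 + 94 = 166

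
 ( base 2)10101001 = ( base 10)169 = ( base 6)441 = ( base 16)a9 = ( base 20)89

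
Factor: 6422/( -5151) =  - 2^1*3^ ( - 1 ) * 13^2*17^( - 1)*19^1 * 101^(-1)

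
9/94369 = 9/94369 = 0.00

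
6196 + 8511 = 14707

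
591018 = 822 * 719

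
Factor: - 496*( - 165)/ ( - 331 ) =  - 2^4 * 3^1 * 5^1*11^1* 31^1*331^ (  -  1 ) = - 81840/331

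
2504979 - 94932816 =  - 92427837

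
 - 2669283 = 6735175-9404458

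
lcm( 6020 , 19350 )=270900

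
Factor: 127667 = 43^1*2969^1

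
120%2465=120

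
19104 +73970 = 93074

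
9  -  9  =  0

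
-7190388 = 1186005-8376393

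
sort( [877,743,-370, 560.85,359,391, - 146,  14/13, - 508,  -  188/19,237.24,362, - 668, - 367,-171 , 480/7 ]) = [-668, - 508, - 370 , - 367,-171 ,-146 , - 188/19,  14/13,480/7 , 237.24 , 359, 362,391 , 560.85, 743, 877 ]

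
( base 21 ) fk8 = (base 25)b6i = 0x1B83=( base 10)7043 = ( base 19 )109d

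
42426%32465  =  9961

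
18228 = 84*217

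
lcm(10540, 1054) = 10540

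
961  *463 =444943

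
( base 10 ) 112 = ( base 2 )1110000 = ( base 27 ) 44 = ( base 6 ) 304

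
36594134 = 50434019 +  - 13839885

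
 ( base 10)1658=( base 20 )42I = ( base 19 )4b5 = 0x67A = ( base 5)23113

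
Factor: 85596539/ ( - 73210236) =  - 2^( - 2 )*3^(-1 )*7^1 * 11^( - 1)* 19^1*151^( - 1 )*3673^(-1)*643583^1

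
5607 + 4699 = 10306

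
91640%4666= 2986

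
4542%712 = 270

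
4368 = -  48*(-91 )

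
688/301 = 2 +2/7 = 2.29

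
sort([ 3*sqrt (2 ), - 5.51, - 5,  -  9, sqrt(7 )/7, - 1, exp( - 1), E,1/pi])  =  [ - 9,-5.51 , - 5, - 1, 1/pi,exp( - 1), sqrt(7)/7 , E, 3 * sqrt(2) ]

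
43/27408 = 43/27408 = 0.00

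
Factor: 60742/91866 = 121/183 = 3^( - 1)*11^2*61^( - 1)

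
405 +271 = 676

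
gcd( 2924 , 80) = 4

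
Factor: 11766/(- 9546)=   -  43^( - 1 )*53^1 = -53/43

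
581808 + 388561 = 970369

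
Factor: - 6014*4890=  - 29408460 = - 2^2*3^1* 5^1*31^1 *97^1*163^1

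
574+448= 1022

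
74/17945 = 2/485=0.00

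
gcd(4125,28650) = 75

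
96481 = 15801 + 80680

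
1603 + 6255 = 7858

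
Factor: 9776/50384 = 13/67 = 13^1 * 67^(-1)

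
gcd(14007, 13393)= 1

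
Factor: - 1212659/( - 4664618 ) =2^( - 1)*191^1*907^1*333187^( - 1)= 173237/666374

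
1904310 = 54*35265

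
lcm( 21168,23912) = 1291248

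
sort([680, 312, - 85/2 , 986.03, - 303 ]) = [ - 303,  -  85/2, 312,680 , 986.03]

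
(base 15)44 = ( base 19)37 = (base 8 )100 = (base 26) 2C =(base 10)64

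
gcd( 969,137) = 1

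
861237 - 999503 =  - 138266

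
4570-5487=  - 917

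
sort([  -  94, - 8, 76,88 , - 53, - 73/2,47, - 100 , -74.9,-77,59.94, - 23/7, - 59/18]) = [-100, - 94,-77,  -  74.9,-53, - 73/2, - 8, - 23/7, - 59/18,47,59.94, 76,88] 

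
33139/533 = 62 + 93/533 = 62.17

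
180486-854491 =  - 674005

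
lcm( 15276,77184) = 1466496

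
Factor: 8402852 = 2^2*2100713^1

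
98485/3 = 98485/3= 32828.33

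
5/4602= 5/4602 = 0.00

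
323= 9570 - 9247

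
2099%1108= 991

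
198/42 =33/7 = 4.71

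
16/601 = 16/601 = 0.03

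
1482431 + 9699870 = 11182301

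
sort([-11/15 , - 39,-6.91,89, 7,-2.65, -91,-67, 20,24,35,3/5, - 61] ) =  [ - 91, - 67,- 61,- 39,-6.91,-2.65, - 11/15,3/5, 7,20,24,35, 89]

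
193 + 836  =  1029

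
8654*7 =60578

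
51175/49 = 1044 + 19/49 = 1044.39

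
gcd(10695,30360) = 345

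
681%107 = 39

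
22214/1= 22214 = 22214.00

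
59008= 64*922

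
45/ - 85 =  - 1 + 8/17= -  0.53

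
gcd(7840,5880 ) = 1960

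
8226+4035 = 12261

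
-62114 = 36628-98742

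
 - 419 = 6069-6488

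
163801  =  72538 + 91263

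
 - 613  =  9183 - 9796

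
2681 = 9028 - 6347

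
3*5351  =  16053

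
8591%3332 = 1927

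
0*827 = 0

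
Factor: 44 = 2^2*11^1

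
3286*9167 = 30122762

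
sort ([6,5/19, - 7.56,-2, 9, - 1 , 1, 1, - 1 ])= [ - 7.56, - 2, - 1, - 1, 5/19, 1, 1 , 6,9] 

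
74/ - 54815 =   -  74/54815 = -0.00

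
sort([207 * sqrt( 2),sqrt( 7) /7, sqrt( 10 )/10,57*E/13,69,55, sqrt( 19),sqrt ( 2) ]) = [ sqrt( 10) /10,sqrt( 7) /7, sqrt(2),sqrt(19 ),57 * E/13,55,69,  207*sqrt(2) ] 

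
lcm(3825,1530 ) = 7650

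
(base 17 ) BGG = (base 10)3467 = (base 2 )110110001011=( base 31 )3IQ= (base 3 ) 11202102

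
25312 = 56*452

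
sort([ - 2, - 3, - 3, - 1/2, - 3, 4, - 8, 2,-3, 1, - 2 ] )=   [ - 8, - 3, - 3, - 3, - 3, - 2,-2, - 1/2, 1,2,  4]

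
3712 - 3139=573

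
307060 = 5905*52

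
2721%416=225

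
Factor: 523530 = 2^1*3^3  *5^1 * 7^1*277^1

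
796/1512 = 199/378=0.53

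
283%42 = 31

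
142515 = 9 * 15835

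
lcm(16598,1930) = 82990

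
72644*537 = 39009828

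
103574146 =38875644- - 64698502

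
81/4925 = 81/4925 = 0.02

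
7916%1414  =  846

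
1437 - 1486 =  - 49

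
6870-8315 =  - 1445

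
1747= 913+834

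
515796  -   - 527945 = 1043741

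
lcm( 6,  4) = 12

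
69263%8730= 8153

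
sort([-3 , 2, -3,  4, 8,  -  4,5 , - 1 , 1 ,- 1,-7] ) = [ - 7, - 4,  -  3 , - 3, -1, - 1 , 1,2, 4, 5 , 8] 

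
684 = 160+524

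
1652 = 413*4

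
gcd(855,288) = 9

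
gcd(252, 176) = 4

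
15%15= 0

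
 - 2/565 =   -  1 + 563/565=- 0.00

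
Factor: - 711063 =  - 3^2*41^2*47^1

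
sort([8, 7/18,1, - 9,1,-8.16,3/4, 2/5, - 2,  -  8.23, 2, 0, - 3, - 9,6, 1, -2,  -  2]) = [ - 9, - 9,-8.23, - 8.16 , - 3, - 2 , - 2, - 2,  0,7/18 , 2/5,  3/4,1 , 1,1,2,6,8]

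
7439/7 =1062 + 5/7=1062.71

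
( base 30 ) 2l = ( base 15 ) 56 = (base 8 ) 121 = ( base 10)81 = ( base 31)2J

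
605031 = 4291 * 141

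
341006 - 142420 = 198586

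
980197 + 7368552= 8348749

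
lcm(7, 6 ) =42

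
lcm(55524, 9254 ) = 55524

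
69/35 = 1+ 34/35 = 1.97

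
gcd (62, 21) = 1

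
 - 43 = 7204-7247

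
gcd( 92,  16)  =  4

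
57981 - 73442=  - 15461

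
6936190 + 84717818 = 91654008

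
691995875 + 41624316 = 733620191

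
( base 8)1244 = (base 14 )364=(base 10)676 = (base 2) 1010100100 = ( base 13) 400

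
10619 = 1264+9355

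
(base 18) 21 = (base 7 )52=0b100101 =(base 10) 37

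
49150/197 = 249+97/197  =  249.49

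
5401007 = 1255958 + 4145049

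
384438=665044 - 280606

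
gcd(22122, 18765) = 9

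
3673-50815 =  - 47142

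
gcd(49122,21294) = 18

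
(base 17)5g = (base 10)101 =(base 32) 35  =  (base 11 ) 92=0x65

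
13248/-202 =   -  66  +  42/101 = - 65.58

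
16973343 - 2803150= 14170193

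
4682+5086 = 9768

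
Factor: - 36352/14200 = - 64/25 = -  2^6*5^( - 2)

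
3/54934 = 3/54934  =  0.00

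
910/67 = 910/67 = 13.58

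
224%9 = 8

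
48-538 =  - 490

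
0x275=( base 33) j2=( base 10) 629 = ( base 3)212022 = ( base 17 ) 230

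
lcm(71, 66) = 4686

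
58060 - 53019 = 5041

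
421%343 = 78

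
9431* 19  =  179189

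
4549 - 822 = 3727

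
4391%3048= 1343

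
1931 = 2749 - 818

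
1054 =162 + 892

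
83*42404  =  3519532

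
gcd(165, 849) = 3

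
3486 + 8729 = 12215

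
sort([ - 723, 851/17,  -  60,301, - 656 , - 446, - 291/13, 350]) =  [ - 723, - 656, - 446, - 60  , - 291/13,851/17,  301,  350]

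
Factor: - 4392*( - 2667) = 2^3*  3^3* 7^1*61^1*127^1= 11713464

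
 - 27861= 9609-37470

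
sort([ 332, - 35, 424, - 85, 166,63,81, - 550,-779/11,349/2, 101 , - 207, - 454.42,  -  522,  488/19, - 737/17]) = [ - 550, - 522,-454.42, - 207 , - 85,-779/11, - 737/17, - 35, 488/19, 63 , 81,101,166, 349/2 , 332,  424 ] 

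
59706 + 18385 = 78091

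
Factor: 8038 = 2^1*4019^1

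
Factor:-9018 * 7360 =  - 2^7 * 3^3*5^1 * 23^1*167^1 = -  66372480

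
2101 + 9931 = 12032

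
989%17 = 3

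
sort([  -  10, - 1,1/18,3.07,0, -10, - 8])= [ - 10, - 10, - 8, - 1, 0,1/18, 3.07] 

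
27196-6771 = 20425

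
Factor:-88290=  - 2^1*3^4 * 5^1*109^1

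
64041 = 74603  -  10562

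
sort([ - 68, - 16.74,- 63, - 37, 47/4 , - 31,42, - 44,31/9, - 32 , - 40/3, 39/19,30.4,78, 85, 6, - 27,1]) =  [ - 68, - 63 , - 44, -37,-32, -31 , - 27, - 16.74, - 40/3,1,39/19, 31/9, 6, 47/4, 30.4, 42,  78,85] 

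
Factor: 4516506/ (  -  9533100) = - 2^(  -  1 )*3^2*5^( - 2)*43^( - 1) * 739^(-1)*83639^1= -  752751/1588850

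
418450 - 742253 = -323803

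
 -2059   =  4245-6304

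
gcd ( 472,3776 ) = 472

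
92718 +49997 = 142715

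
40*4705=188200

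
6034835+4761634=10796469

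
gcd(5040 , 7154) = 14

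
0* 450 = 0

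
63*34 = 2142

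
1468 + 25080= 26548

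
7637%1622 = 1149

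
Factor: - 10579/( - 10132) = 71/68 = 2^( - 2)*17^( - 1) *71^1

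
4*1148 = 4592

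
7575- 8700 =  - 1125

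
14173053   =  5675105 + 8497948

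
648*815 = 528120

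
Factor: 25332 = 2^2*3^1*2111^1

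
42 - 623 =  - 581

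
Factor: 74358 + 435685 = 510043 = 31^1  *  16453^1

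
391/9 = 391/9  =  43.44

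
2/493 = 2/493 = 0.00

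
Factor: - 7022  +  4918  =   - 2104 =- 2^3*263^1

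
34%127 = 34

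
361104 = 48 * 7523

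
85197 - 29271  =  55926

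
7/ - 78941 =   -  1+ 78934/78941 = -0.00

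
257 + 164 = 421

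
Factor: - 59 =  - 59^1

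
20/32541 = 20/32541 = 0.00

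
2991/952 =2991/952  =  3.14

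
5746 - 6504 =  - 758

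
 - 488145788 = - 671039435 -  - 182893647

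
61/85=61/85 = 0.72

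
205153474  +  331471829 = 536625303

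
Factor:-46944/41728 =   -  2^(-3) * 3^2= - 9/8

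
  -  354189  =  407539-761728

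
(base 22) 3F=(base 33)2F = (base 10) 81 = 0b1010001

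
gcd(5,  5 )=5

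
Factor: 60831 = 3^4*751^1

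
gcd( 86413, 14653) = 1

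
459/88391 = 459/88391 = 0.01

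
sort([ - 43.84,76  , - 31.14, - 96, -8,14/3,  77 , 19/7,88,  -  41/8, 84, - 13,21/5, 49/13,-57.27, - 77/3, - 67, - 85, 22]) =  [- 96, - 85, - 67 , - 57.27, - 43.84, - 31.14, - 77/3,  -  13 , - 8, - 41/8,19/7, 49/13,21/5,  14/3, 22,76, 77,84,88 ] 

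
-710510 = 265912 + -976422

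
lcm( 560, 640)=4480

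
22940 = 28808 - 5868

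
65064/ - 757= -86 + 38/757  =  -85.95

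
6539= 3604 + 2935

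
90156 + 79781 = 169937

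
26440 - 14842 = 11598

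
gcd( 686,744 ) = 2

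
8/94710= 4/47355 = 0.00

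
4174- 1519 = 2655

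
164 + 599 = 763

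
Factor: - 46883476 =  - 2^2*23^1*509603^1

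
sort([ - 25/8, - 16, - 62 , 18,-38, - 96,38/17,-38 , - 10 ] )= [-96, - 62, -38, - 38,-16, - 10, - 25/8,38/17, 18] 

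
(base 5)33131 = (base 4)203303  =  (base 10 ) 2291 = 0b100011110011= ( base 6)14335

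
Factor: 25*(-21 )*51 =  - 3^2*5^2*7^1*17^1 = - 26775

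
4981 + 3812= 8793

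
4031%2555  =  1476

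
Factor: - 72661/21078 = -2^( - 1)*3^(- 2 )*1171^( - 1 )*72661^1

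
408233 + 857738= 1265971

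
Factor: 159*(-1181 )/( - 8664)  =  2^ ( - 3)* 19^(- 2 )*53^1*1181^1 = 62593/2888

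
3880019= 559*6941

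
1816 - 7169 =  - 5353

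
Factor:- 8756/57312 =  -2^(-3)*3^( - 2 )*11^1 = - 11/72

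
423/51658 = 423/51658 = 0.01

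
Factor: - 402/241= - 2^1* 3^1 * 67^1*241^(- 1 )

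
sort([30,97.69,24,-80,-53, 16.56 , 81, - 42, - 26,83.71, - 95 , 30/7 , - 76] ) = [ - 95, - 80, - 76, - 53, - 42 , - 26 , 30/7,16.56, 24,30,  81, 83.71,  97.69]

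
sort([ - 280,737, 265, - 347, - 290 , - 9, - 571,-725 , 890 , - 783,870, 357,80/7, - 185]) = [ - 783 , - 725, - 571, - 347, - 290, - 280, - 185, - 9,  80/7, 265,357, 737,870, 890 ] 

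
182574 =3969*46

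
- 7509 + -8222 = -15731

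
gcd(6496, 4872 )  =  1624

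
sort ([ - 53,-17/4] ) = [ - 53, - 17/4] 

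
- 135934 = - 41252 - 94682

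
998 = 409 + 589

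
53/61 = 53/61= 0.87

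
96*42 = 4032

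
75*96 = 7200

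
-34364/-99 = 347  +  1/9 = 347.11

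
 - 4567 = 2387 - 6954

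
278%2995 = 278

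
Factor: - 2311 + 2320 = 9 = 3^2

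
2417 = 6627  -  4210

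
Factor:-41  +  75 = 34 = 2^1*17^1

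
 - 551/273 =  - 3 + 268/273 = -  2.02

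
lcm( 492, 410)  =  2460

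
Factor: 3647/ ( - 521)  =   - 7^1 = -7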